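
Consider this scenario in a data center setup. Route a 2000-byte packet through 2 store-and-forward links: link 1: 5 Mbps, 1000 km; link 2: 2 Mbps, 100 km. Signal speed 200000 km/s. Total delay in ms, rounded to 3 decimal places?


Packet = 2000 bytes = 16000 bits. Store-and-forward: sum (t_trans + t_prop) per link.
Link 1: t_trans = 16000/(5*10^6) s = 3.2000 ms; t_prop = 1000/200000 s = 5.0000 ms; subtotal = 8.2000 ms
Link 2: t_trans = 16000/(2*10^6) s = 8.0000 ms; t_prop = 100/200000 s = 0.5000 ms; subtotal = 8.5000 ms
End-to-end = 8.2000 + 8.5000 = 16.7000 ms -> 16.700 ms (3 dp)

16.700


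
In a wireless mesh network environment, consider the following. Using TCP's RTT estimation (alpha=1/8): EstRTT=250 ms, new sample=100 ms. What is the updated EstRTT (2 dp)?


Given: EstRTT = 250 ms, SampleRTT = 100 ms, alpha = 1/8
New EstRTT = (1 - alpha) * EstRTT + alpha * SampleRTT
(7/8) * 250 = 218.75
(1/8) * 100 = 12.5
New EstRTT = 218.75 + 12.5 = 231.25 ms -> 231.25 ms (2 dp)

231.25


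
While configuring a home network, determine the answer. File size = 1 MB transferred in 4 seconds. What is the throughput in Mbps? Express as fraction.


Given: file = 1 MB, time = 4 s
File in Mb = 1 * 8 = 8 Mb
Throughput = 8 / 4 Mbps
Throughput = 2 Mbps

2


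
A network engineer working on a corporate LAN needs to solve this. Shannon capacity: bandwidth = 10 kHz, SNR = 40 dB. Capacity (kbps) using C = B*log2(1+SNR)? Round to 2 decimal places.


Given: B = 10 kHz, SNR = 40 dB
SNR linear = 10^(40/10) = 10000
1 + SNR = 10001
log2(10001) = 13.2878566418
C = 10 * 1000 * 13.2878566418 = 132878.5664 bps
C = 132.878566 kbps -> 132.88 kbps (2 dp)

132.88


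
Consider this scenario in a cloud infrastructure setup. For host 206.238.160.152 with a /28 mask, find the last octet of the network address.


Given: IP = 206.238.160.152, prefix = /28
Subnet mask = 255.255.255.240
Last octet of IP: 152
Last octet of mask: 240
Network last octet = 152 AND 240 = 144

144


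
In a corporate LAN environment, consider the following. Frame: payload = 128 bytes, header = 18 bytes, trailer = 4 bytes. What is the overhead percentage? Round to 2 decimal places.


Given: payload = 128 B, header = 18 B, trailer = 4 B
Overhead bytes = header + trailer = 18 + 4 = 22
Total frame = payload + overhead = 128 + 22 = 150
Overhead % = 22 / 150 * 100 = 14.6667% -> 14.67% (2 dp)

14.67


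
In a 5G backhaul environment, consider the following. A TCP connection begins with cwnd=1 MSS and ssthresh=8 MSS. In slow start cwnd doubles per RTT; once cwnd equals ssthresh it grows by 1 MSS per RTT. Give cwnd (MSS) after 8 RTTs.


RTT 0: cwnd = 1 MSS (initial)
RTT 1: cwnd = 2 MSS (slow start, doubled)
RTT 2: cwnd = 4 MSS (slow start, doubled)
RTT 3: cwnd = 8 MSS (slow start, doubled)
RTT 4: cwnd = 9 MSS (congestion avoidance, +1)
RTT 5: cwnd = 10 MSS (congestion avoidance, +1)
RTT 6: cwnd = 11 MSS (congestion avoidance, +1)
RTT 7: cwnd = 12 MSS (congestion avoidance, +1)
RTT 8: cwnd = 13 MSS (congestion avoidance, +1)

13


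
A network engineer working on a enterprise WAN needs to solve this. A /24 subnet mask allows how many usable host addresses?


Given: subnet mask /24
Host bits = 32 - 24 = 8
Total addresses = 2^8 = 256
Usable hosts = 256 - 2 (network + broadcast) = 254

254


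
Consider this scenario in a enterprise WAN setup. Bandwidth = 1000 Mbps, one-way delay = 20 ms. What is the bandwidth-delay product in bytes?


Given: bandwidth = 1000 Mbps, delay = 20 ms
BDP in bits = 1000 * 10^6 * 20 / 1000
BDP in bits = 20000000
BDP in bytes = 20000000 / 8 = 2500000

2500000


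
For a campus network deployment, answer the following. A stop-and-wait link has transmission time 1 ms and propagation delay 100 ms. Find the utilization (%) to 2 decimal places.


Given: Ttrans = 1 ms, Tprop = 100 ms
RTT = 2 * Tprop = 2 * 100 = 200 ms
U = Ttrans / (Ttrans + RTT)
U = 1 / (1 + 200)
U = 1 / 201 = 0.004975
U% = 0.50%

0.50


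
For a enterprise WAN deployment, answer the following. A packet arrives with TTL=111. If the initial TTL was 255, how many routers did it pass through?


Given: initial TTL = 255, received TTL = 111
Hops = initial TTL - received TTL
Hops = 255 - 111 = 144

144


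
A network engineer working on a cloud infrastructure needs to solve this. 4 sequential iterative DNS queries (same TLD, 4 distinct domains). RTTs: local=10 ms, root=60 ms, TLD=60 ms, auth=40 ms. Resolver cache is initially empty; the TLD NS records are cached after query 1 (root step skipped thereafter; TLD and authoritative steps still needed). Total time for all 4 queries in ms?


Lookup 1 (cold cache): local + root + TLD + auth = 10 + 60 + 60 + 40 = 170 ms
Lookups 2..4 (TLD NS cached -> skip root; new domain -> still ask TLD and auth): local + TLD + auth = 10 + 60 + 40 = 110 ms each
Remaining 3 lookups: 3 * 110 = 330 ms
Total = 170 + 330 = 500 ms

500


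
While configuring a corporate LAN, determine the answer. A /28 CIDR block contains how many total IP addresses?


Given: CIDR prefix /28
Host bits = 32 - 28 = 4
Total addresses = 2^4 = 16

16


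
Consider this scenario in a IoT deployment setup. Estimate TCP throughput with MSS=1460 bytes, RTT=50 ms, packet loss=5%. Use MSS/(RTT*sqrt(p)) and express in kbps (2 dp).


Given: MSS = 1460 bytes, RTT = 50 ms, loss = 5%
RTT in seconds = 50 / 1000 = 0.05
Loss rate = 5% = 0.05
sqrt(loss) = sqrt(0.05) = 0.223606797750
Throughput (bytes/s) = 1460 / (0.05 * 0.223606797750) = 130586.3699
Throughput (kbps) = 130586.3699 * 8 / 1000 = 1044.690959 -> 1044.69 kbps (2 dp)

1044.69


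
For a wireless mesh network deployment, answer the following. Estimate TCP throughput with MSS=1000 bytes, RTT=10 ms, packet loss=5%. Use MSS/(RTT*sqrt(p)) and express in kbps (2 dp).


Given: MSS = 1000 bytes, RTT = 10 ms, loss = 5%
RTT in seconds = 10 / 1000 = 0.01
Loss rate = 5% = 0.05
sqrt(loss) = sqrt(0.05) = 0.223606797750
Throughput (bytes/s) = 1000 / (0.01 * 0.223606797750) = 447213.5955
Throughput (kbps) = 447213.5955 * 8 / 1000 = 3577.708764 -> 3577.71 kbps (2 dp)

3577.71


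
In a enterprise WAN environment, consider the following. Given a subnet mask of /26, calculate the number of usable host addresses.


Given: subnet mask /26
Host bits = 32 - 26 = 6
Total addresses = 2^6 = 64
Usable hosts = 64 - 2 (network + broadcast) = 62

62


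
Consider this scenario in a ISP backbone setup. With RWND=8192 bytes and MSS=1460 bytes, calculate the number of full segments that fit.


Given: RWND = 8192 bytes, MSS = 1460 bytes
Full segments = floor(RWND / MSS)
Full segments = floor(8192 / 1460)
Full segments = floor(5.611) = 5

5


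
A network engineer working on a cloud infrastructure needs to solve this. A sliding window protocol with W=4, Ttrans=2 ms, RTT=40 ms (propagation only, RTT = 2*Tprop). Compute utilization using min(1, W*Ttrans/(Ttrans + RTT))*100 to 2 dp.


Given: W = 4, Ttrans = 2 ms, RTT = 40 ms (= 2 * Tprop, Tprop = 20 ms)
Cycle time = Ttrans + RTT = 2 + 40 = 42 ms (first packet sent until its ACK returns)
W * Ttrans = 4 * 2 = 8 ms of sending per cycle
W * Ttrans / (Ttrans + RTT) = 8 / 42 = 0.190476
U = min(1, 0.190476) = 0.190476
U% = 19.05%

19.05


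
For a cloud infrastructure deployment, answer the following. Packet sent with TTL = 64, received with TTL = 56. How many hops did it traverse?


Given: initial TTL = 64, received TTL = 56
Hops = initial TTL - received TTL
Hops = 64 - 56 = 8

8


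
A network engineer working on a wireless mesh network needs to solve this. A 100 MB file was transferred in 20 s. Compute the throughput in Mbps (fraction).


Given: file = 100 MB, time = 20 s
File in Mb = 100 * 8 = 800 Mb
Throughput = 800 / 20 Mbps
Throughput = 40 Mbps

40


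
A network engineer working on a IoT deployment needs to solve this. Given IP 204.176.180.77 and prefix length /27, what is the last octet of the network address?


Given: IP = 204.176.180.77, prefix = /27
Subnet mask = 255.255.255.224
Last octet of IP: 77
Last octet of mask: 224
Network last octet = 77 AND 224 = 64

64


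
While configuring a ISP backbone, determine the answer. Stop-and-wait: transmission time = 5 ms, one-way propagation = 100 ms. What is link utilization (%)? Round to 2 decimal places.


Given: Ttrans = 5 ms, Tprop = 100 ms
RTT = 2 * Tprop = 2 * 100 = 200 ms
U = Ttrans / (Ttrans + RTT)
U = 5 / (5 + 200)
U = 5 / 205 = 0.02439
U% = 2.44%

2.44


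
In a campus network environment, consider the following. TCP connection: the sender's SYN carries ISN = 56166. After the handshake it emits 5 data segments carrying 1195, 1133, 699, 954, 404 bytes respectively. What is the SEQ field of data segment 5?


The SYN occupies sequence number ISN = 56166, so the first data byte is ISN + 1 = 56167.
SEQ of data segment i = (ISN + 1) + sum of payload sizes of segments 1..i-1.
Segment 1: SEQ = 56167, payload = 1195 bytes
Segment 2: SEQ = 57362, payload = 1133 bytes
Segment 3: SEQ = 58495, payload = 699 bytes
Segment 4: SEQ = 59194, payload = 954 bytes
Segment 5: SEQ = 60148, payload = 404 bytes
SEQ of segment 5 = 56167 + 1195 + 1133 + 699 + 954 = 60148

60148


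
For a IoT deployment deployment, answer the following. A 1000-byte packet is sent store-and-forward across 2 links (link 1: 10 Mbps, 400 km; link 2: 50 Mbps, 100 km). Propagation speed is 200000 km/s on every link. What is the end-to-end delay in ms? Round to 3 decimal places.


Packet = 1000 bytes = 8000 bits. Store-and-forward: sum (t_trans + t_prop) per link.
Link 1: t_trans = 8000/(10*10^6) s = 0.8000 ms; t_prop = 400/200000 s = 2.0000 ms; subtotal = 2.8000 ms
Link 2: t_trans = 8000/(50*10^6) s = 0.1600 ms; t_prop = 100/200000 s = 0.5000 ms; subtotal = 0.6600 ms
End-to-end = 2.8000 + 0.6600 = 3.4600 ms -> 3.460 ms (3 dp)

3.460


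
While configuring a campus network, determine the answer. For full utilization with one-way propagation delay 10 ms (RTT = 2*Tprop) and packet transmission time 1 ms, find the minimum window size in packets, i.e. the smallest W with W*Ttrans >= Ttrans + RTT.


Given: Ttrans = 1 ms, RTT = 20 ms (= 2 * Tprop, Tprop = 10 ms)
Time until first ACK returns = Ttrans + RTT = 1 + 20 = 21 ms
Need W * Ttrans >= Ttrans + RTT  ->  W >= (Ttrans + RTT) / Ttrans
(Ttrans + RTT) / Ttrans = 21 / 1 = 21
W_min = ceil(21) = 21

21


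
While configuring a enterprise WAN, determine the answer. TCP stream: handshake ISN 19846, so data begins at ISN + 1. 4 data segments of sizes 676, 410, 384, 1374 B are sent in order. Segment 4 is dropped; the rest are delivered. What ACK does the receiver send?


SYN uses sequence number 19846; first data byte = ISN + 1 = 19847.
Segment 1: SEQ = 19847, len = 676 B, covers [19847, 20522]
Segment 2: SEQ = 20523, len = 410 B, covers [20523, 20932]
Segment 3: SEQ = 20933, len = 384 B, covers [20933, 21316]
Segment 4: SEQ = 21317, len = 1374 B, covers [21317, 22690] [LOST]
In-order data received: bytes [19847, 21316] (segments 1..3).
Segment 4 missing -> gap begins at byte 21317.
Cumulative ACK = next expected in-order byte = 19847 + 676 + 410 + 384 = 21317

21317


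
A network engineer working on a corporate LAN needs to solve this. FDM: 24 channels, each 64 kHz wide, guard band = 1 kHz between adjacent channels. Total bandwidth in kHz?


Given: 24 channels, 64 kHz each, guard = 1 kHz
Channel bandwidth = 24 * 64 = 1536 kHz
Guard bands = 23 gaps * 1 kHz = 23 kHz
Total = 1536 + 23 = 1559 kHz

1559


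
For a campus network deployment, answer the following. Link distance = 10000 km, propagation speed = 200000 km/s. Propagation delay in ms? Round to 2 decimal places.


Given: distance = 10000 km, speed = 200000 km/s
Delay = distance / speed = 10000 / 200000 seconds
Delay in ms = 10000 * 1000 / 200000
Delay = 50.0000 ms
Rounded to 2 dp = 50.00 ms

50.00


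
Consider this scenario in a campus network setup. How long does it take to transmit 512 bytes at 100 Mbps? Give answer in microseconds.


Given: packet = 512 bytes, bandwidth = 100 Mbps
Packet in bits = 512 * 8 = 4096 bits
Bandwidth = 100 * 10^6 = 100000000 bps
Time = 4096 / 100000000 seconds
Time in us = 4096 * 10^6 / 100000000 = 40.96

40.96


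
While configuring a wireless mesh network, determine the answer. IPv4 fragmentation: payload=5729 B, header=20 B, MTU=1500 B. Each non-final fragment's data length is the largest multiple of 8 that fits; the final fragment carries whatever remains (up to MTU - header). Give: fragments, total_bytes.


Max data per non-final fragment = floor((MTU - header)/8)*8 = floor((1500 - 20)/8)*8 = floor(1480/8)*8 = 1480 B
Final fragment needs no 8-byte alignment: it can carry up to MTU - header = 1480 B
Non-final fragments needed = ceil((payload - 1480) / 1480) = ceil(4249/1480) = ceil(2.8709) = 3
Number of fragments = 3 + 1 = 4
Fragment sizes (data): 3 * 1480 B + 1289 B (last, 1289 <= 1480 OK)
Total bytes sent = payload + n_frags * header = 5729 + 4*20 = 5729 + 80 = 5809 B

4, 5809


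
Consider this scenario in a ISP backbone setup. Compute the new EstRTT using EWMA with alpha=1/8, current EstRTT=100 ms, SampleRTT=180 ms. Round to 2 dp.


Given: EstRTT = 100 ms, SampleRTT = 180 ms, alpha = 1/8
New EstRTT = (1 - alpha) * EstRTT + alpha * SampleRTT
(7/8) * 100 = 87.5
(1/8) * 180 = 22.5
New EstRTT = 87.5 + 22.5 = 110 ms -> 110.00 ms (2 dp)

110.00


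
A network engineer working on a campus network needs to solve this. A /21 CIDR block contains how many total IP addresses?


Given: CIDR prefix /21
Host bits = 32 - 21 = 11
Total addresses = 2^11 = 2048

2048


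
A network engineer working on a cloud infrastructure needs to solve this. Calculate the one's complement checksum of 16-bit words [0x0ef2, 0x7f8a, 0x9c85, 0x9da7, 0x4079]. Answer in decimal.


Given words: [0x0ef2, 0x7f8a, 0x9c85, 0x9da7, 0x4079]
Step 1: Sum all words
Raw sum = 3826 + 32650 + 40069 + 40359 + 16505 = 133409
Step 2: Fold carry: (2337 + 2) = 2339
One's complement = ~2339 & 0xFFFF = 63196

63196


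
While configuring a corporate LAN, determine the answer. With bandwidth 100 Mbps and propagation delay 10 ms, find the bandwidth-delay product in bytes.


Given: bandwidth = 100 Mbps, delay = 10 ms
BDP in bits = 100 * 10^6 * 10 / 1000
BDP in bits = 1000000
BDP in bytes = 1000000 / 8 = 125000

125000


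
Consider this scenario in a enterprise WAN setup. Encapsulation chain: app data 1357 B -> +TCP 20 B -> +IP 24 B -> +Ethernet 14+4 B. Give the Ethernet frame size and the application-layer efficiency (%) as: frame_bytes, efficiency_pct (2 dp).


TCP segment = 1357 + 20 = 1377 B
IP packet = 1377 + 24 = 1401 B
Ethernet frame = 1401 + 14 + 4 = 1419 B
Efficiency = app / frame = 1357 / 1419 = 0.956307 = 95.6307% -> 95.63% (2 dp)

1419, 95.63


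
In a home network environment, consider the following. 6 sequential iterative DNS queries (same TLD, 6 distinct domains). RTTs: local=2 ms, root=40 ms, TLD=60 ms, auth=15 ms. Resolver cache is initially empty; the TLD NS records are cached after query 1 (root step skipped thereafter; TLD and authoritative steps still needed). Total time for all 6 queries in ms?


Lookup 1 (cold cache): local + root + TLD + auth = 2 + 40 + 60 + 15 = 117 ms
Lookups 2..6 (TLD NS cached -> skip root; new domain -> still ask TLD and auth): local + TLD + auth = 2 + 60 + 15 = 77 ms each
Remaining 5 lookups: 5 * 77 = 385 ms
Total = 117 + 385 = 502 ms

502


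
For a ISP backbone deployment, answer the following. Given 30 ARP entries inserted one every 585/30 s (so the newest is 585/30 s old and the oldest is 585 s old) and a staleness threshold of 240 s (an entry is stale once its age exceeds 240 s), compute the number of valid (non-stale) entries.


Ages are k * 585/30 s for k = 1..30 (spacing = 19.5000 s).
Entry k is valid iff k * 585/30 <= 240 iff k <= 30 * 240 / 585 = 12.3077
n_valid = floor(12.3077) = 12
(n_stale = 30 - 12 = 18)

12


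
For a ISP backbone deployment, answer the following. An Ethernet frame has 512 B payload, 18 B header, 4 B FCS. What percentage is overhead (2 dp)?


Given: payload = 512 B, header = 18 B, trailer = 4 B
Overhead bytes = header + trailer = 18 + 4 = 22
Total frame = payload + overhead = 512 + 22 = 534
Overhead % = 22 / 534 * 100 = 4.1199% -> 4.12% (2 dp)

4.12


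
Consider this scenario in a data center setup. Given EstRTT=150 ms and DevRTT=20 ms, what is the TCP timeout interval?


Given: EstRTT = 150 ms, DevRTT = 20 ms
Timeout = EstRTT + 4 * DevRTT
4 * DevRTT = 4 * 20 = 80
Timeout = 150 + 80 = 230 ms

230


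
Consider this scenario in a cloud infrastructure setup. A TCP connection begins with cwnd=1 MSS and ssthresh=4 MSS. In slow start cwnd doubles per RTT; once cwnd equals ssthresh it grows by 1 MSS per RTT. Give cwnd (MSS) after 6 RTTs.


RTT 0: cwnd = 1 MSS (initial)
RTT 1: cwnd = 2 MSS (slow start, doubled)
RTT 2: cwnd = 4 MSS (slow start, doubled)
RTT 3: cwnd = 5 MSS (congestion avoidance, +1)
RTT 4: cwnd = 6 MSS (congestion avoidance, +1)
RTT 5: cwnd = 7 MSS (congestion avoidance, +1)
RTT 6: cwnd = 8 MSS (congestion avoidance, +1)

8


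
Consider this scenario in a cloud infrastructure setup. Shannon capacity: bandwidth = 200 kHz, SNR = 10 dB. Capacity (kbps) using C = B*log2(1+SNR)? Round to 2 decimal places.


Given: B = 200 kHz, SNR = 10 dB
SNR linear = 10^(10/10) = 10
1 + SNR = 11
log2(11) = 3.4594316186
C = 200 * 1000 * 3.4594316186 = 691886.3237 bps
C = 691.886324 kbps -> 691.89 kbps (2 dp)

691.89


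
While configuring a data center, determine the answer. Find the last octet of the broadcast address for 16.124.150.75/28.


Given: IP = 16.124.150.75, prefix = /28
Host bits = 32 - 28 = 4
Network last octet = 75 AND mask = 64
Host part size = 2^4 - 1 = 15
Broadcast last octet = 64 OR 15 = 79

79


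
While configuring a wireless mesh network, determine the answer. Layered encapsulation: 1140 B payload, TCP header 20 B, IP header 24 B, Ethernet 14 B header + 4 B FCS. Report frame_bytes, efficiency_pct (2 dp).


TCP segment = 1140 + 20 = 1160 B
IP packet = 1160 + 24 = 1184 B
Ethernet frame = 1184 + 14 + 4 = 1202 B
Efficiency = app / frame = 1140 / 1202 = 0.948419 = 94.8419% -> 94.84% (2 dp)

1202, 94.84


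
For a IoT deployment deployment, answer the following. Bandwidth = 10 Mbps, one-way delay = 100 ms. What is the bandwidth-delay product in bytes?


Given: bandwidth = 10 Mbps, delay = 100 ms
BDP in bits = 10 * 10^6 * 100 / 1000
BDP in bits = 1000000
BDP in bytes = 1000000 / 8 = 125000

125000


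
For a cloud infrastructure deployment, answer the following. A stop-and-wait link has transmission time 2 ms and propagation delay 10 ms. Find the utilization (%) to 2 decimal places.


Given: Ttrans = 2 ms, Tprop = 10 ms
RTT = 2 * Tprop = 2 * 10 = 20 ms
U = Ttrans / (Ttrans + RTT)
U = 2 / (2 + 20)
U = 2 / 22 = 0.090909
U% = 9.09%

9.09


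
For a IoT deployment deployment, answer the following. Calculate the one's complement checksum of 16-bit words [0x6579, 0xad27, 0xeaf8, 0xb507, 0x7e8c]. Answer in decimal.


Given words: [0x6579, 0xad27, 0xeaf8, 0xb507, 0x7e8c]
Step 1: Sum all words
Raw sum = 25977 + 44327 + 60152 + 46343 + 32396 = 209195
Step 2: Fold carry: (12587 + 3) = 12590
One's complement = ~12590 & 0xFFFF = 52945

52945


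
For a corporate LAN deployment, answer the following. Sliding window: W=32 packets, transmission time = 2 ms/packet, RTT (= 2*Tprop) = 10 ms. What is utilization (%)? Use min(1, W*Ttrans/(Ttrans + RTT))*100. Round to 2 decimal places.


Given: W = 32, Ttrans = 2 ms, RTT = 10 ms (= 2 * Tprop, Tprop = 5 ms)
Cycle time = Ttrans + RTT = 2 + 10 = 12 ms (first packet sent until its ACK returns)
W * Ttrans = 32 * 2 = 64 ms of sending per cycle
W * Ttrans / (Ttrans + RTT) = 64 / 12 = 5.333333
U = min(1, 5.333333) = 1.000000
U% = 100.00%

100.00


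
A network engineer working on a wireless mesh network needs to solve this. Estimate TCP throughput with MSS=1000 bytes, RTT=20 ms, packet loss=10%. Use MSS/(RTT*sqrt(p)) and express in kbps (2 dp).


Given: MSS = 1000 bytes, RTT = 20 ms, loss = 10%
RTT in seconds = 20 / 1000 = 0.02
Loss rate = 10% = 0.1
sqrt(loss) = sqrt(0.1) = 0.316227766017
Throughput (bytes/s) = 1000 / (0.02 * 0.316227766017) = 158113.8830
Throughput (kbps) = 158113.8830 * 8 / 1000 = 1264.911064 -> 1264.91 kbps (2 dp)

1264.91


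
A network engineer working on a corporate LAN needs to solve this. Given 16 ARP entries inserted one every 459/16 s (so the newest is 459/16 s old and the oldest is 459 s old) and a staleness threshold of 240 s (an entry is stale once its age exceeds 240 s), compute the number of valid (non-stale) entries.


Ages are k * 459/16 s for k = 1..16 (spacing = 28.6875 s).
Entry k is valid iff k * 459/16 <= 240 iff k <= 16 * 240 / 459 = 8.3660
n_valid = floor(8.3660) = 8
(n_stale = 16 - 8 = 8)

8


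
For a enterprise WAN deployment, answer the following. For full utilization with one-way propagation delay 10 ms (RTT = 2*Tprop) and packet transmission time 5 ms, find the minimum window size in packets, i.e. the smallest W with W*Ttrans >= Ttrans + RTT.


Given: Ttrans = 5 ms, RTT = 20 ms (= 2 * Tprop, Tprop = 10 ms)
Time until first ACK returns = Ttrans + RTT = 5 + 20 = 25 ms
Need W * Ttrans >= Ttrans + RTT  ->  W >= (Ttrans + RTT) / Ttrans
(Ttrans + RTT) / Ttrans = 25 / 5 = 5
W_min = ceil(5) = 5

5


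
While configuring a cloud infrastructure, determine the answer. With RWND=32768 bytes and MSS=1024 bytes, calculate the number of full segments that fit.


Given: RWND = 32768 bytes, MSS = 1024 bytes
Full segments = floor(RWND / MSS)
Full segments = floor(32768 / 1024)
Full segments = floor(32.0) = 32

32


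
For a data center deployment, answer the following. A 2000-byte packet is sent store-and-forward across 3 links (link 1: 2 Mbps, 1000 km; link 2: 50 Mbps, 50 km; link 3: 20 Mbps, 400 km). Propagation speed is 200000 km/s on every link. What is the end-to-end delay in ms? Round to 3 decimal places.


Packet = 2000 bytes = 16000 bits. Store-and-forward: sum (t_trans + t_prop) per link.
Link 1: t_trans = 16000/(2*10^6) s = 8.0000 ms; t_prop = 1000/200000 s = 5.0000 ms; subtotal = 13.0000 ms
Link 2: t_trans = 16000/(50*10^6) s = 0.3200 ms; t_prop = 50/200000 s = 0.2500 ms; subtotal = 0.5700 ms
Link 3: t_trans = 16000/(20*10^6) s = 0.8000 ms; t_prop = 400/200000 s = 2.0000 ms; subtotal = 2.8000 ms
End-to-end = 13.0000 + 0.5700 + 2.8000 = 16.3700 ms -> 16.370 ms (3 dp)

16.370


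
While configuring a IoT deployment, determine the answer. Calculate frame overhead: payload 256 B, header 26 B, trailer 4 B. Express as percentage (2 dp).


Given: payload = 256 B, header = 26 B, trailer = 4 B
Overhead bytes = header + trailer = 26 + 4 = 30
Total frame = payload + overhead = 256 + 30 = 286
Overhead % = 30 / 286 * 100 = 10.4895% -> 10.49% (2 dp)

10.49


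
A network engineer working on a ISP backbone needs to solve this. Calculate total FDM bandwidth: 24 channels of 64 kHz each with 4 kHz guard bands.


Given: 24 channels, 64 kHz each, guard = 4 kHz
Channel bandwidth = 24 * 64 = 1536 kHz
Guard bands = 23 gaps * 4 kHz = 92 kHz
Total = 1536 + 92 = 1628 kHz

1628


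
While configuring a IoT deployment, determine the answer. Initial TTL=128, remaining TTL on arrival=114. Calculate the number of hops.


Given: initial TTL = 128, received TTL = 114
Hops = initial TTL - received TTL
Hops = 128 - 114 = 14

14


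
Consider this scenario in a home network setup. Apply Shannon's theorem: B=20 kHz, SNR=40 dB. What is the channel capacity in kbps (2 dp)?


Given: B = 20 kHz, SNR = 40 dB
SNR linear = 10^(40/10) = 10000
1 + SNR = 10001
log2(10001) = 13.2878566418
C = 20 * 1000 * 13.2878566418 = 265757.1328 bps
C = 265.757133 kbps -> 265.76 kbps (2 dp)

265.76


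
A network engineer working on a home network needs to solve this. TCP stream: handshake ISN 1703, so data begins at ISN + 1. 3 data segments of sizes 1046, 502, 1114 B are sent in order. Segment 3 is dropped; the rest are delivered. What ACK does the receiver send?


SYN uses sequence number 1703; first data byte = ISN + 1 = 1704.
Segment 1: SEQ = 1704, len = 1046 B, covers [1704, 2749]
Segment 2: SEQ = 2750, len = 502 B, covers [2750, 3251]
Segment 3: SEQ = 3252, len = 1114 B, covers [3252, 4365] [LOST]
In-order data received: bytes [1704, 3251] (segments 1..2).
Segment 3 missing -> gap begins at byte 3252.
Cumulative ACK = next expected in-order byte = 1704 + 1046 + 502 = 3252

3252


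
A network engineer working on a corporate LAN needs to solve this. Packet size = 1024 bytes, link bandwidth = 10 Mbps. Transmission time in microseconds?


Given: packet = 1024 bytes, bandwidth = 10 Mbps
Packet in bits = 1024 * 8 = 8192 bits
Bandwidth = 10 * 10^6 = 10000000 bps
Time = 8192 / 10000000 seconds
Time in us = 8192 * 10^6 / 10000000 = 819.2

819.2


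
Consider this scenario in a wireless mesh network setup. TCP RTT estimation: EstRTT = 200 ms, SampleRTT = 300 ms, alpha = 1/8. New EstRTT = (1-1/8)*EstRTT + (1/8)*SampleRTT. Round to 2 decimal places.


Given: EstRTT = 200 ms, SampleRTT = 300 ms, alpha = 1/8
New EstRTT = (1 - alpha) * EstRTT + alpha * SampleRTT
(7/8) * 200 = 175
(1/8) * 300 = 37.5
New EstRTT = 175 + 37.5 = 212.5 ms -> 212.50 ms (2 dp)

212.50


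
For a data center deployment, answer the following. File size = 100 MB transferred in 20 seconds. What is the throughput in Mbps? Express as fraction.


Given: file = 100 MB, time = 20 s
File in Mb = 100 * 8 = 800 Mb
Throughput = 800 / 20 Mbps
Throughput = 40 Mbps

40


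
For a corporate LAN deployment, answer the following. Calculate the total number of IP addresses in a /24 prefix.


Given: CIDR prefix /24
Host bits = 32 - 24 = 8
Total addresses = 2^8 = 256

256


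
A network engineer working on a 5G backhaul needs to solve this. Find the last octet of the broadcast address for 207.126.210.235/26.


Given: IP = 207.126.210.235, prefix = /26
Host bits = 32 - 26 = 6
Network last octet = 235 AND mask = 192
Host part size = 2^6 - 1 = 63
Broadcast last octet = 192 OR 63 = 255

255


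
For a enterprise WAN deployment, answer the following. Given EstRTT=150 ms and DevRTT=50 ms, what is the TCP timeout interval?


Given: EstRTT = 150 ms, DevRTT = 50 ms
Timeout = EstRTT + 4 * DevRTT
4 * DevRTT = 4 * 50 = 200
Timeout = 150 + 200 = 350 ms

350


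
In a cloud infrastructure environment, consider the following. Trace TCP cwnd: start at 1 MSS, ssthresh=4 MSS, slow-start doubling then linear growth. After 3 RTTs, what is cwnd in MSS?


RTT 0: cwnd = 1 MSS (initial)
RTT 1: cwnd = 2 MSS (slow start, doubled)
RTT 2: cwnd = 4 MSS (slow start, doubled)
RTT 3: cwnd = 5 MSS (congestion avoidance, +1)

5


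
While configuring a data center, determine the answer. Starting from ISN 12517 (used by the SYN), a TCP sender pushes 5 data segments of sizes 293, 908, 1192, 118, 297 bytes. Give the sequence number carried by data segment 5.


The SYN occupies sequence number ISN = 12517, so the first data byte is ISN + 1 = 12518.
SEQ of data segment i = (ISN + 1) + sum of payload sizes of segments 1..i-1.
Segment 1: SEQ = 12518, payload = 293 bytes
Segment 2: SEQ = 12811, payload = 908 bytes
Segment 3: SEQ = 13719, payload = 1192 bytes
Segment 4: SEQ = 14911, payload = 118 bytes
Segment 5: SEQ = 15029, payload = 297 bytes
SEQ of segment 5 = 12518 + 293 + 908 + 1192 + 118 = 15029

15029


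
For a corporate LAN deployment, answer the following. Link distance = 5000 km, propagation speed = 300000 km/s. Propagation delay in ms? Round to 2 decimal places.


Given: distance = 5000 km, speed = 300000 km/s
Delay = distance / speed = 5000 / 300000 seconds
Delay in ms = 5000 * 1000 / 300000
Delay = 16.6667 ms
Rounded to 2 dp = 16.67 ms

16.67


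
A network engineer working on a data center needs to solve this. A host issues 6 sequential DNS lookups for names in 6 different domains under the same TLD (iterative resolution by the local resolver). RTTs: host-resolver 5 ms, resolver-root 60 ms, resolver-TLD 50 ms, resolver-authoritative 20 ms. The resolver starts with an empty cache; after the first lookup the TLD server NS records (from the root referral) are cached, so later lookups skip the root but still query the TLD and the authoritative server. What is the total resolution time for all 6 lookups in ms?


Lookup 1 (cold cache): local + root + TLD + auth = 5 + 60 + 50 + 20 = 135 ms
Lookups 2..6 (TLD NS cached -> skip root; new domain -> still ask TLD and auth): local + TLD + auth = 5 + 50 + 20 = 75 ms each
Remaining 5 lookups: 5 * 75 = 375 ms
Total = 135 + 375 = 510 ms

510


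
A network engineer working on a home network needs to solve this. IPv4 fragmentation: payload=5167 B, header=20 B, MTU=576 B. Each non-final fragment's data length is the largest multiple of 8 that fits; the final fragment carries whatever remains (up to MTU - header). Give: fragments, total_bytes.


Max data per non-final fragment = floor((MTU - header)/8)*8 = floor((576 - 20)/8)*8 = floor(556/8)*8 = 552 B
Final fragment needs no 8-byte alignment: it can carry up to MTU - header = 556 B
Non-final fragments needed = ceil((payload - 556) / 552) = ceil(4611/552) = ceil(8.3533) = 9
Number of fragments = 9 + 1 = 10
Fragment sizes (data): 9 * 552 B + 199 B (last, 199 <= 556 OK)
Total bytes sent = payload + n_frags * header = 5167 + 10*20 = 5167 + 200 = 5367 B

10, 5367


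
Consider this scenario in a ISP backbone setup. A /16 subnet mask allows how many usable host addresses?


Given: subnet mask /16
Host bits = 32 - 16 = 16
Total addresses = 2^16 = 65536
Usable hosts = 65536 - 2 (network + broadcast) = 65534

65534


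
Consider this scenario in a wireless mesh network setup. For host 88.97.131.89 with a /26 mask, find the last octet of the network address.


Given: IP = 88.97.131.89, prefix = /26
Subnet mask = 255.255.255.192
Last octet of IP: 89
Last octet of mask: 192
Network last octet = 89 AND 192 = 64

64


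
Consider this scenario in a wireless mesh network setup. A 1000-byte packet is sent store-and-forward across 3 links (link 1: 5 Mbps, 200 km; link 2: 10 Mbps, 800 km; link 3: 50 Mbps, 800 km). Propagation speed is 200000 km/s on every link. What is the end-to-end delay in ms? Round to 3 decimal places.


Packet = 1000 bytes = 8000 bits. Store-and-forward: sum (t_trans + t_prop) per link.
Link 1: t_trans = 8000/(5*10^6) s = 1.6000 ms; t_prop = 200/200000 s = 1.0000 ms; subtotal = 2.6000 ms
Link 2: t_trans = 8000/(10*10^6) s = 0.8000 ms; t_prop = 800/200000 s = 4.0000 ms; subtotal = 4.8000 ms
Link 3: t_trans = 8000/(50*10^6) s = 0.1600 ms; t_prop = 800/200000 s = 4.0000 ms; subtotal = 4.1600 ms
End-to-end = 2.6000 + 4.8000 + 4.1600 = 11.5600 ms -> 11.560 ms (3 dp)

11.560


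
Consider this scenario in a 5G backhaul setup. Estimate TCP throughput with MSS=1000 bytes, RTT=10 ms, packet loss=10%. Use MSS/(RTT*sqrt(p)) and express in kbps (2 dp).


Given: MSS = 1000 bytes, RTT = 10 ms, loss = 10%
RTT in seconds = 10 / 1000 = 0.01
Loss rate = 10% = 0.1
sqrt(loss) = sqrt(0.1) = 0.316227766017
Throughput (bytes/s) = 1000 / (0.01 * 0.316227766017) = 316227.7660
Throughput (kbps) = 316227.7660 * 8 / 1000 = 2529.822128 -> 2529.82 kbps (2 dp)

2529.82


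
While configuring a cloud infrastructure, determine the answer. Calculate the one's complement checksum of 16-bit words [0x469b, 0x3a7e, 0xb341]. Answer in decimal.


Given words: [0x469b, 0x3a7e, 0xb341]
Step 1: Sum all words
Raw sum = 18075 + 14974 + 45889 = 78938
Step 2: Fold carry: (13402 + 1) = 13403
One's complement = ~13403 & 0xFFFF = 52132

52132


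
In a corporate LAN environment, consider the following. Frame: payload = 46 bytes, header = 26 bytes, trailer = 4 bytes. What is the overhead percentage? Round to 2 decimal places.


Given: payload = 46 B, header = 26 B, trailer = 4 B
Overhead bytes = header + trailer = 26 + 4 = 30
Total frame = payload + overhead = 46 + 30 = 76
Overhead % = 30 / 76 * 100 = 39.4737% -> 39.47% (2 dp)

39.47


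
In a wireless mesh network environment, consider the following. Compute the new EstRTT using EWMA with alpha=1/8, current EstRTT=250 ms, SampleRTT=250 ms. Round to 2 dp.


Given: EstRTT = 250 ms, SampleRTT = 250 ms, alpha = 1/8
New EstRTT = (1 - alpha) * EstRTT + alpha * SampleRTT
(7/8) * 250 = 218.75
(1/8) * 250 = 31.25
New EstRTT = 218.75 + 31.25 = 250 ms -> 250.00 ms (2 dp)

250.00


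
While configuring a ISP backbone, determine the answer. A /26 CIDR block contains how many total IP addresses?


Given: CIDR prefix /26
Host bits = 32 - 26 = 6
Total addresses = 2^6 = 64

64


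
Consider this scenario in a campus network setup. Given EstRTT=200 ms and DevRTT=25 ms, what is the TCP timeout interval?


Given: EstRTT = 200 ms, DevRTT = 25 ms
Timeout = EstRTT + 4 * DevRTT
4 * DevRTT = 4 * 25 = 100
Timeout = 200 + 100 = 300 ms

300


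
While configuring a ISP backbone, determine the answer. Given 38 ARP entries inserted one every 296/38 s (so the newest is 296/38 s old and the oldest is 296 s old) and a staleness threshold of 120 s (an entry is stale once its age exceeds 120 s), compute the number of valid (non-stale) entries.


Ages are k * 296/38 s for k = 1..38 (spacing = 7.7895 s).
Entry k is valid iff k * 296/38 <= 120 iff k <= 38 * 120 / 296 = 15.4054
n_valid = floor(15.4054) = 15
(n_stale = 38 - 15 = 23)

15


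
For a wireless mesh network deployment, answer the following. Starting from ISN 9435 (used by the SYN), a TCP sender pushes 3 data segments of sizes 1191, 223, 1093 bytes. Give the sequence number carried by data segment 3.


The SYN occupies sequence number ISN = 9435, so the first data byte is ISN + 1 = 9436.
SEQ of data segment i = (ISN + 1) + sum of payload sizes of segments 1..i-1.
Segment 1: SEQ = 9436, payload = 1191 bytes
Segment 2: SEQ = 10627, payload = 223 bytes
Segment 3: SEQ = 10850, payload = 1093 bytes
SEQ of segment 3 = 9436 + 1191 + 223 = 10850

10850


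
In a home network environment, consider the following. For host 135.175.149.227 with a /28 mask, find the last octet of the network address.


Given: IP = 135.175.149.227, prefix = /28
Subnet mask = 255.255.255.240
Last octet of IP: 227
Last octet of mask: 240
Network last octet = 227 AND 240 = 224

224


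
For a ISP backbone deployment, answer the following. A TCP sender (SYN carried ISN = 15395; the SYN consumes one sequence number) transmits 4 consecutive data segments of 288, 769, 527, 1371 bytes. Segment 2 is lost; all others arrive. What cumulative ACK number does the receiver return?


SYN uses sequence number 15395; first data byte = ISN + 1 = 15396.
Segment 1: SEQ = 15396, len = 288 B, covers [15396, 15683]
Segment 2: SEQ = 15684, len = 769 B, covers [15684, 16452] [LOST]
Segment 3: SEQ = 16453, len = 527 B, covers [16453, 16979]
Segment 4: SEQ = 16980, len = 1371 B, covers [16980, 18350]
In-order data received: bytes [15396, 15683] (segments 1..1).
Segment 2 missing -> gap begins at byte 15684; later segments buffered out of order.
Cumulative ACK = next expected in-order byte = 15396 + 288 = 15684

15684


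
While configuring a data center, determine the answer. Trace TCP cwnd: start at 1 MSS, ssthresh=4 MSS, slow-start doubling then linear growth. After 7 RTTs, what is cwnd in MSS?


RTT 0: cwnd = 1 MSS (initial)
RTT 1: cwnd = 2 MSS (slow start, doubled)
RTT 2: cwnd = 4 MSS (slow start, doubled)
RTT 3: cwnd = 5 MSS (congestion avoidance, +1)
RTT 4: cwnd = 6 MSS (congestion avoidance, +1)
RTT 5: cwnd = 7 MSS (congestion avoidance, +1)
RTT 6: cwnd = 8 MSS (congestion avoidance, +1)
RTT 7: cwnd = 9 MSS (congestion avoidance, +1)

9


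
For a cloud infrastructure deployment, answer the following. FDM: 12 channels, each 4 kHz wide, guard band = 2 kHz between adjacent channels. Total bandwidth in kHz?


Given: 12 channels, 4 kHz each, guard = 2 kHz
Channel bandwidth = 12 * 4 = 48 kHz
Guard bands = 11 gaps * 2 kHz = 22 kHz
Total = 48 + 22 = 70 kHz

70


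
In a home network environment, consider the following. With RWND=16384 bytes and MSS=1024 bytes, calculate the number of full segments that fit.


Given: RWND = 16384 bytes, MSS = 1024 bytes
Full segments = floor(RWND / MSS)
Full segments = floor(16384 / 1024)
Full segments = floor(16.0) = 16

16


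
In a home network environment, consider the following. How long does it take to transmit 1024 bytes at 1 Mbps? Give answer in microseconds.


Given: packet = 1024 bytes, bandwidth = 1 Mbps
Packet in bits = 1024 * 8 = 8192 bits
Bandwidth = 1 * 10^6 = 1000000 bps
Time = 8192 / 1000000 seconds
Time in us = 8192 * 10^6 / 1000000 = 8192

8192


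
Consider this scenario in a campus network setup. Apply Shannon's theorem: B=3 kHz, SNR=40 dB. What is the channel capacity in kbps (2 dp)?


Given: B = 3 kHz, SNR = 40 dB
SNR linear = 10^(40/10) = 10000
1 + SNR = 10001
log2(10001) = 13.2878566418
C = 3 * 1000 * 13.2878566418 = 39863.5699 bps
C = 39.863570 kbps -> 39.86 kbps (2 dp)

39.86


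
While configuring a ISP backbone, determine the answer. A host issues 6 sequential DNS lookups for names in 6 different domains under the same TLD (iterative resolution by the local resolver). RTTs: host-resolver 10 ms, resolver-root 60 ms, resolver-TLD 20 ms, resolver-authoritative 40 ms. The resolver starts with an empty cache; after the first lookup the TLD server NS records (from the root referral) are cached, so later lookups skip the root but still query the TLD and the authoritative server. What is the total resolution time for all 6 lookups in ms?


Lookup 1 (cold cache): local + root + TLD + auth = 10 + 60 + 20 + 40 = 130 ms
Lookups 2..6 (TLD NS cached -> skip root; new domain -> still ask TLD and auth): local + TLD + auth = 10 + 20 + 40 = 70 ms each
Remaining 5 lookups: 5 * 70 = 350 ms
Total = 130 + 350 = 480 ms

480


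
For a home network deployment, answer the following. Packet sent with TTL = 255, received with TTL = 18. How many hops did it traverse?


Given: initial TTL = 255, received TTL = 18
Hops = initial TTL - received TTL
Hops = 255 - 18 = 237

237


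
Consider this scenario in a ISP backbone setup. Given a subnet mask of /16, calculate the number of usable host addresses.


Given: subnet mask /16
Host bits = 32 - 16 = 16
Total addresses = 2^16 = 65536
Usable hosts = 65536 - 2 (network + broadcast) = 65534

65534


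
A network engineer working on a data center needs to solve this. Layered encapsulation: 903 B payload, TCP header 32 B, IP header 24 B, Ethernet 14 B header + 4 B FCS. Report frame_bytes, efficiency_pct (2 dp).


TCP segment = 903 + 32 = 935 B
IP packet = 935 + 24 = 959 B
Ethernet frame = 959 + 14 + 4 = 977 B
Efficiency = app / frame = 903 / 977 = 0.924258 = 92.4258% -> 92.43% (2 dp)

977, 92.43


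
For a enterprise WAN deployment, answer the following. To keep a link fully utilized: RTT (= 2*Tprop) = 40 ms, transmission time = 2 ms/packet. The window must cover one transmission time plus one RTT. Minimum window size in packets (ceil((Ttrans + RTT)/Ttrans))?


Given: Ttrans = 2 ms, RTT = 40 ms (= 2 * Tprop, Tprop = 20 ms)
Time until first ACK returns = Ttrans + RTT = 2 + 40 = 42 ms
Need W * Ttrans >= Ttrans + RTT  ->  W >= (Ttrans + RTT) / Ttrans
(Ttrans + RTT) / Ttrans = 42 / 2 = 21
W_min = ceil(21) = 21

21


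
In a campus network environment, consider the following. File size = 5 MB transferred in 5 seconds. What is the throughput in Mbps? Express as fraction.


Given: file = 5 MB, time = 5 s
File in Mb = 5 * 8 = 40 Mb
Throughput = 40 / 5 Mbps
Throughput = 8 Mbps

8


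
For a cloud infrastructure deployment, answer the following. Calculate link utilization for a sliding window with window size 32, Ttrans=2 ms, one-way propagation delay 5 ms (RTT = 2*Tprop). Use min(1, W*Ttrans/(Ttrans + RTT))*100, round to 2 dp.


Given: W = 32, Ttrans = 2 ms, RTT = 10 ms (= 2 * Tprop, Tprop = 5 ms)
Cycle time = Ttrans + RTT = 2 + 10 = 12 ms (first packet sent until its ACK returns)
W * Ttrans = 32 * 2 = 64 ms of sending per cycle
W * Ttrans / (Ttrans + RTT) = 64 / 12 = 5.333333
U = min(1, 5.333333) = 1.000000
U% = 100.00%

100.00


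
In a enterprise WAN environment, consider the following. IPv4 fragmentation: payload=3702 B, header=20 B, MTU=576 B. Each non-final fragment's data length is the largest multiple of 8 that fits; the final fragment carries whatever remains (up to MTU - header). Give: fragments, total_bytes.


Max data per non-final fragment = floor((MTU - header)/8)*8 = floor((576 - 20)/8)*8 = floor(556/8)*8 = 552 B
Final fragment needs no 8-byte alignment: it can carry up to MTU - header = 556 B
Non-final fragments needed = ceil((payload - 556) / 552) = ceil(3146/552) = ceil(5.6993) = 6
Number of fragments = 6 + 1 = 7
Fragment sizes (data): 6 * 552 B + 390 B (last, 390 <= 556 OK)
Total bytes sent = payload + n_frags * header = 3702 + 7*20 = 3702 + 140 = 3842 B

7, 3842
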